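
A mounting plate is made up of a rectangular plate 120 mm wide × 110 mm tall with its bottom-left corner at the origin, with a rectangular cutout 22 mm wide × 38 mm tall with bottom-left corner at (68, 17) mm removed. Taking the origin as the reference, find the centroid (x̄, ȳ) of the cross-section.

plate: A = 120 × 110 = 13200.00, centroid at (60.00, 55.00).
hole: A = −(22 × 38) = -836.00, centroid at (79.00, 36.00).
ΣA = 12364.00 mm², ΣAx̄ = 725956.00 mm³, ΣAȳ = 695904.00 mm³.
x̄ = 725956.00/12364.00 = 58.72 mm; ȳ = 695904.00/12364.00 = 56.28 mm.

x̄ = 58.72 mm, ȳ = 56.28 mm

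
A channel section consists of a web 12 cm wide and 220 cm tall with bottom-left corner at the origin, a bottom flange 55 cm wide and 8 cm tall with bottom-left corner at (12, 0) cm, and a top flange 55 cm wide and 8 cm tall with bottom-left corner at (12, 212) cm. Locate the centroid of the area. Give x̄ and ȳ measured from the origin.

Part | A | x̄ᵢ | ȳᵢ | A·x̄ᵢ | A·ȳᵢ
web | 2640.00 | 6.00 | 110.00 | 15840.00 | 290400.00
bottom flange | 440.00 | 39.50 | 4.00 | 17380.00 | 1760.00
top flange | 440.00 | 39.50 | 216.00 | 17380.00 | 95040.00
Σ | 3520.00 |  |  | 50600.00 | 387200.00
x̄ = 50600.00 / 3520.00 = 14.38 cm
ȳ = 387200.00 / 3520.00 = 110.00 cm

x̄ = 14.38 cm, ȳ = 110.00 cm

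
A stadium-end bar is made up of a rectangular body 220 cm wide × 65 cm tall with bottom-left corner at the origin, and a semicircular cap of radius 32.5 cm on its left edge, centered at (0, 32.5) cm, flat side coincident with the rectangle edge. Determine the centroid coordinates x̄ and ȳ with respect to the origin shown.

rectangular body: A = 220 × 65 = 14300.00, centroid at (110.00, 32.50).
semicircular end: A = ½π·32.5² = 1659.15, centroid at (-13.79, 32.50).
ΣA = 15959.15 cm², ΣAx̄ = 1550114.58 cm³, ΣAȳ = 518672.49 cm³.
x̄ = 1550114.58/15959.15 = 97.13 cm; ȳ = 518672.49/15959.15 = 32.50 cm.

x̄ = 97.13 cm, ȳ = 32.50 cm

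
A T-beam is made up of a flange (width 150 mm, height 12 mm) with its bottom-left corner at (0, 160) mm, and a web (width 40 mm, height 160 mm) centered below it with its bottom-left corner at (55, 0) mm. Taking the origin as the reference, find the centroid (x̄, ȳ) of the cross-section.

x̄ = 75.00 mm, ȳ = 98.88 mm

web: A = 40 × 160 = 6400.00, centroid at (75.00, 80.00).
flange: A = 150 × 12 = 1800.00, centroid at (75.00, 166.00).
ΣA = 8200.00 mm², ΣAx̄ = 615000.00 mm³, ΣAȳ = 810800.00 mm³.
x̄ = 615000.00/8200.00 = 75.00 mm; ȳ = 810800.00/8200.00 = 98.88 mm.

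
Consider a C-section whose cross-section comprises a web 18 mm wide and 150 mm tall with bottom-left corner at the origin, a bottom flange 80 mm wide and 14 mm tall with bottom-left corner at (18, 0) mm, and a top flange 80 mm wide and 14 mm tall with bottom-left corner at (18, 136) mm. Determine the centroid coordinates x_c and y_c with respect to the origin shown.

x_c = 31.22 mm, y_c = 75.00 mm

web: A = 18 × 150 = 2700.00, centroid at (9.00, 75.00).
bottom flange: A = 80 × 14 = 1120.00, centroid at (58.00, 7.00).
top flange: A = 80 × 14 = 1120.00, centroid at (58.00, 143.00).
ΣA = 4940.00 mm², ΣAx_c = 154220.00 mm³, ΣAy_c = 370500.00 mm³.
x_c = 154220.00/4940.00 = 31.22 mm; y_c = 370500.00/4940.00 = 75.00 mm.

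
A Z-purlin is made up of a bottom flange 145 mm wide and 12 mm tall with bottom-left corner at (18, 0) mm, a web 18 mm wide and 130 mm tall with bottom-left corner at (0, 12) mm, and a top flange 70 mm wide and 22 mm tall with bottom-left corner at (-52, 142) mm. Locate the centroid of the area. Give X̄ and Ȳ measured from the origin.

bottom flange: A = 145 × 12 = 1740.00, centroid at (90.50, 6.00).
web: A = 18 × 130 = 2340.00, centroid at (9.00, 77.00).
top flange: A = 70 × 22 = 1540.00, centroid at (-17.00, 153.00).
ΣA = 5620.00 mm²
ΣAX̄ = (1740.00)(90.50) + (2340.00)(9.00) + (1540.00)(-17.00) = 152350.00 mm³
ΣAȲ = (1740.00)(6.00) + (2340.00)(77.00) + (1540.00)(153.00) = 426240.00 mm³
X̄ = 152350.00 / 5620.00 = 27.11 mm
Ȳ = 426240.00 / 5620.00 = 75.84 mm

X̄ = 27.11 mm, Ȳ = 75.84 mm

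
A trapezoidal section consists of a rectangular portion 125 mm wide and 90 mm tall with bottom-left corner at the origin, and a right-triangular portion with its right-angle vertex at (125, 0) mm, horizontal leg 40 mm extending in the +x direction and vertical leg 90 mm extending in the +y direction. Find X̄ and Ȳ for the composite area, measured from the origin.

X̄ = 72.96 mm, Ȳ = 42.93 mm

rectangular portion: A = 125 × 90 = 11250.00, centroid at (62.50, 45.00).
triangular portion: A = ½·40·90 = 1800.00, centroid at (138.33, 30.00).
ΣA = 13050.00 mm²
ΣAX̄ = (11250.00)(62.50) + (1800.00)(138.33) = 952125.00 mm³
ΣAȲ = (11250.00)(45.00) + (1800.00)(30.00) = 560250.00 mm³
X̄ = 952125.00 / 13050.00 = 72.96 mm
Ȳ = 560250.00 / 13050.00 = 42.93 mm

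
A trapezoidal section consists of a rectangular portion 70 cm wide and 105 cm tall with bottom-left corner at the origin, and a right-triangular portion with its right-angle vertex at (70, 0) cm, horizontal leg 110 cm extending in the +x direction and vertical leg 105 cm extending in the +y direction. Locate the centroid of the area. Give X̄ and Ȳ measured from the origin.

rectangular portion: A = 70 × 105 = 7350.00, centroid at (35.00, 52.50).
triangular portion: A = ½·110·105 = 5775.00, centroid at (106.67, 35.00).
ΣA = 13125.00 cm², ΣAX̄ = 873250.00 cm³, ΣAȲ = 588000.00 cm³.
X̄ = 873250.00/13125.00 = 66.53 cm; Ȳ = 588000.00/13125.00 = 44.80 cm.

X̄ = 66.53 cm, Ȳ = 44.80 cm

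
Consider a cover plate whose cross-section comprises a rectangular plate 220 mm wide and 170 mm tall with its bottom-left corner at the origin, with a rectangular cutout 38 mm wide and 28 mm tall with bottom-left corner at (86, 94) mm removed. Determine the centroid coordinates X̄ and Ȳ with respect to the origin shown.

X̄ = 110.15 mm, Ȳ = 84.33 mm

plate: A = 220 × 170 = 37400.00, centroid at (110.00, 85.00).
hole: A = −(38 × 28) = -1064.00, centroid at (105.00, 108.00).
ΣA = 36336.00 mm²
ΣAX̄ = (37400.00)(110.00) + (-1064.00)(105.00) = 4002280.00 mm³
ΣAȲ = (37400.00)(85.00) + (-1064.00)(108.00) = 3064088.00 mm³
X̄ = 4002280.00 / 36336.00 = 110.15 mm
Ȳ = 3064088.00 / 36336.00 = 84.33 mm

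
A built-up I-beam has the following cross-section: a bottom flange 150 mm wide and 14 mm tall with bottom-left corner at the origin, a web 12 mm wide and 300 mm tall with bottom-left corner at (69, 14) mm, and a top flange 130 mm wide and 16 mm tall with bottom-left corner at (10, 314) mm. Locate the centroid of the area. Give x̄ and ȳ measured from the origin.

bottom flange: A = 150 × 14 = 2100.00, centroid at (75.00, 7.00).
web: A = 12 × 300 = 3600.00, centroid at (75.00, 164.00).
top flange: A = 130 × 16 = 2080.00, centroid at (75.00, 322.00).
ΣA = 7780.00 mm²
ΣAx̄ = (2100.00)(75.00) + (3600.00)(75.00) + (2080.00)(75.00) = 583500.00 mm³
ΣAȳ = (2100.00)(7.00) + (3600.00)(164.00) + (2080.00)(322.00) = 1274860.00 mm³
x̄ = 583500.00 / 7780.00 = 75.00 mm
ȳ = 1274860.00 / 7780.00 = 163.86 mm

x̄ = 75.00 mm, ȳ = 163.86 mm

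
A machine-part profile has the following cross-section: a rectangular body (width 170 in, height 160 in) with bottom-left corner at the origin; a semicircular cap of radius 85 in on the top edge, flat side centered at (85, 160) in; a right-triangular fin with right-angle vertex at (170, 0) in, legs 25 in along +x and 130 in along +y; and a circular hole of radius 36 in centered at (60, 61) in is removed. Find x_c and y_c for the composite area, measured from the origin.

x_c = 92.02 in, y_c = 116.98 in

rectangular body: A = 170 × 160 = 27200.00, centroid at (85.00, 80.00).
semicircular top: A = ½π·85² = 11349.00, centroid at (85.00, 196.08).
triangular fin: A = ½·25·130 = 1625.00, centroid at (178.33, 43.33).
hole: A = −π·36² = -4071.50, centroid at (60.00, 61.00).
ΣA = 36102.50 in²
ΣAx_c = (27200.00)(85.00) + (11349.00)(85.00) + (1625.00)(178.33) + (-4071.50)(60.00) = 3322166.72 in³
ΣAy_c = (27200.00)(80.00) + (11349.00)(196.08) + (1625.00)(43.33) + (-4071.50)(61.00) = 4223312.14 in³
x_c = 3322166.72 / 36102.50 = 92.02 in
y_c = 4223312.14 / 36102.50 = 116.98 in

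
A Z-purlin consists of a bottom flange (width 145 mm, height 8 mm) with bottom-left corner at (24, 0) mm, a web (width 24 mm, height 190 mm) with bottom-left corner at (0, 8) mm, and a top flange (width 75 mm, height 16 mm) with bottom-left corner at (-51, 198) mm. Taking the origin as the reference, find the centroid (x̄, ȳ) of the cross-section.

Part | A | x̄ᵢ | ȳᵢ | A·x̄ᵢ | A·ȳᵢ
bottom flange | 1160.00 | 96.50 | 4.00 | 111940.00 | 4640.00
web | 4560.00 | 12.00 | 103.00 | 54720.00 | 469680.00
top flange | 1200.00 | -13.50 | 206.00 | -16200.00 | 247200.00
Σ | 6920.00 |  |  | 150460.00 | 721520.00
x̄ = 150460.00 / 6920.00 = 21.74 mm
ȳ = 721520.00 / 6920.00 = 104.27 mm

x̄ = 21.74 mm, ȳ = 104.27 mm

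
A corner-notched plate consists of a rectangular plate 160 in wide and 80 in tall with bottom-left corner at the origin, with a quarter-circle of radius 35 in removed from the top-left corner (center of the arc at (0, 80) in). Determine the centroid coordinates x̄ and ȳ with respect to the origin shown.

x̄ = 85.29 in, ȳ = 37.96 in

Part | A | x̄ᵢ | ȳᵢ | A·x̄ᵢ | A·ȳᵢ
plate | 12800.00 | 80.00 | 40.00 | 1024000.00 | 512000.00
removed quarter-circle | -962.11 | 14.85 | 65.15 | -14291.67 | -62677.35
Σ | 11837.89 |  |  | 1009708.33 | 449322.65
x̄ = 1009708.33 / 11837.89 = 85.29 in
ȳ = 449322.65 / 11837.89 = 37.96 in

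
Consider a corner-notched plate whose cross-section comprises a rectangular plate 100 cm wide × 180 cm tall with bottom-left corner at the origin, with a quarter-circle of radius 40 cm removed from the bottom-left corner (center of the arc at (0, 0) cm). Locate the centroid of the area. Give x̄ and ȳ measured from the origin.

x̄ = 52.48 cm, ȳ = 95.48 cm

Part | A | x̄ᵢ | ȳᵢ | A·x̄ᵢ | A·ȳᵢ
plate | 18000.00 | 50.00 | 90.00 | 900000.00 | 1620000.00
removed quarter-circle | -1256.64 | 16.98 | 16.98 | -21333.33 | -21333.33
Σ | 16743.36 |  |  | 878666.67 | 1598666.67
x̄ = 878666.67 / 16743.36 = 52.48 cm
ȳ = 1598666.67 / 16743.36 = 95.48 cm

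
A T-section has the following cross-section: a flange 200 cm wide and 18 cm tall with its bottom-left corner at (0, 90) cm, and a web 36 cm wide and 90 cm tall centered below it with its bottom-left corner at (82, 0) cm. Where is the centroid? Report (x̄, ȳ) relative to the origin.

Part | A | x̄ᵢ | ȳᵢ | A·x̄ᵢ | A·ȳᵢ
web | 3240.00 | 100.00 | 45.00 | 324000.00 | 145800.00
flange | 3600.00 | 100.00 | 99.00 | 360000.00 | 356400.00
Σ | 6840.00 |  |  | 684000.00 | 502200.00
x̄ = 684000.00 / 6840.00 = 100.00 cm
ȳ = 502200.00 / 6840.00 = 73.42 cm

x̄ = 100.00 cm, ȳ = 73.42 cm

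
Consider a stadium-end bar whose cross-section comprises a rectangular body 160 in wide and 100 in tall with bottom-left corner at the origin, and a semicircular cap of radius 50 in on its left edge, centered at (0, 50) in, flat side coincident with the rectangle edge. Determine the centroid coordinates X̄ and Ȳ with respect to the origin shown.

X̄ = 60.05 in, Ȳ = 50.00 in

rectangular body: A = 160 × 100 = 16000.00, centroid at (80.00, 50.00).
semicircular end: A = ½π·50² = 3926.99, centroid at (-21.22, 50.00).
ΣA = 19926.99 in², ΣAX̄ = 1196666.67 in³, ΣAȲ = 996349.54 in³.
X̄ = 1196666.67/19926.99 = 60.05 in; Ȳ = 996349.54/19926.99 = 50.00 in.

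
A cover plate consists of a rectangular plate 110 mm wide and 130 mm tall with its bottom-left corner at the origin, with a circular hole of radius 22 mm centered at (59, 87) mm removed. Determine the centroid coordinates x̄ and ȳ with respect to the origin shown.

Part | A | x̄ᵢ | ȳᵢ | A·x̄ᵢ | A·ȳᵢ
plate | 14300.00 | 55.00 | 65.00 | 786500.00 | 929500.00
hole | -1520.53 | 59.00 | 87.00 | -89711.32 | -132286.18
Σ | 12779.47 |  |  | 696788.68 | 797213.82
x̄ = 696788.68 / 12779.47 = 54.52 mm
ȳ = 797213.82 / 12779.47 = 62.38 mm

x̄ = 54.52 mm, ȳ = 62.38 mm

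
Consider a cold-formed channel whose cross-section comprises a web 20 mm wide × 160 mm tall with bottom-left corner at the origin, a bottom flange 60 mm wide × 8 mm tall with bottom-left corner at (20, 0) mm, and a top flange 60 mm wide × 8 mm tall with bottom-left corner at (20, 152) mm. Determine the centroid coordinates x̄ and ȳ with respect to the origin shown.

Part | A | x̄ᵢ | ȳᵢ | A·x̄ᵢ | A·ȳᵢ
web | 3200.00 | 10.00 | 80.00 | 32000.00 | 256000.00
bottom flange | 480.00 | 50.00 | 4.00 | 24000.00 | 1920.00
top flange | 480.00 | 50.00 | 156.00 | 24000.00 | 74880.00
Σ | 4160.00 |  |  | 80000.00 | 332800.00
x̄ = 80000.00 / 4160.00 = 19.23 mm
ȳ = 332800.00 / 4160.00 = 80.00 mm

x̄ = 19.23 mm, ȳ = 80.00 mm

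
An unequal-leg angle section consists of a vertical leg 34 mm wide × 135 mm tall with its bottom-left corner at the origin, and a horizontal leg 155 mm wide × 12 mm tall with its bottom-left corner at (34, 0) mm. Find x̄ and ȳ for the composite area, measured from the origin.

vertical leg: A = 34 × 135 = 4590.00, centroid at (17.00, 67.50).
horizontal leg: A = 155 × 12 = 1860.00, centroid at (111.50, 6.00).
ΣA = 6450.00 mm²
ΣAx̄ = (4590.00)(17.00) + (1860.00)(111.50) = 285420.00 mm³
ΣAȳ = (4590.00)(67.50) + (1860.00)(6.00) = 320985.00 mm³
x̄ = 285420.00 / 6450.00 = 44.25 mm
ȳ = 320985.00 / 6450.00 = 49.77 mm

x̄ = 44.25 mm, ȳ = 49.77 mm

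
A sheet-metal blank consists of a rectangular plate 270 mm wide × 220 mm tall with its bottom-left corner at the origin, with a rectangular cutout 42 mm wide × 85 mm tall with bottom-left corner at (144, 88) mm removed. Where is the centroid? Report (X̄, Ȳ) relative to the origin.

Part | A | x̄ᵢ | ȳᵢ | A·x̄ᵢ | A·ȳᵢ
plate | 59400.00 | 135.00 | 110.00 | 8019000.00 | 6534000.00
hole | -3570.00 | 165.00 | 130.50 | -589050.00 | -465885.00
Σ | 55830.00 |  |  | 7429950.00 | 6068115.00
X̄ = 7429950.00 / 55830.00 = 133.08 mm
Ȳ = 6068115.00 / 55830.00 = 108.69 mm

X̄ = 133.08 mm, Ȳ = 108.69 mm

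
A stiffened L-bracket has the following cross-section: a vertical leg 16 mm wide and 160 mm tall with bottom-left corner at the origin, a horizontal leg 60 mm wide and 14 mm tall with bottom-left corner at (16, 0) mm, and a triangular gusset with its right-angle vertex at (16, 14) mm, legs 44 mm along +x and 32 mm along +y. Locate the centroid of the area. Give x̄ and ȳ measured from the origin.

vertical leg: A = 16 × 160 = 2560.00, centroid at (8.00, 80.00).
horizontal leg: A = 60 × 14 = 840.00, centroid at (46.00, 7.00).
gusset: A = ½·44·32 = 704.00, centroid at (30.67, 24.67).
ΣA = 4104.00 mm², ΣAx̄ = 80709.33 mm³, ΣAȳ = 228045.33 mm³.
x̄ = 80709.33/4104.00 = 19.67 mm; ȳ = 228045.33/4104.00 = 55.57 mm.

x̄ = 19.67 mm, ȳ = 55.57 mm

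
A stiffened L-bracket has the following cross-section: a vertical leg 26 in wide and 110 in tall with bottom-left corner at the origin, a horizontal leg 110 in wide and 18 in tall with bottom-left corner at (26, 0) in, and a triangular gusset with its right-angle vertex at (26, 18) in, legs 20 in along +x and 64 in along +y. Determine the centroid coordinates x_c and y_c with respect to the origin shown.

x_c = 39.87 in, y_c = 36.55 in

vertical leg: A = 26 × 110 = 2860.00, centroid at (13.00, 55.00).
horizontal leg: A = 110 × 18 = 1980.00, centroid at (81.00, 9.00).
gusset: A = ½·20·64 = 640.00, centroid at (32.67, 39.33).
ΣA = 5480.00 in², ΣAx_c = 218466.67 in³, ΣAy_c = 200293.33 in³.
x_c = 218466.67/5480.00 = 39.87 in; y_c = 200293.33/5480.00 = 36.55 in.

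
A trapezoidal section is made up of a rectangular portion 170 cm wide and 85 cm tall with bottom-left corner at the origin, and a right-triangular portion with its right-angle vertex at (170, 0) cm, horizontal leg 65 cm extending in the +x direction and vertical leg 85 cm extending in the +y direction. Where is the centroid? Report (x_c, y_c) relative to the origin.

rectangular portion: A = 170 × 85 = 14450.00, centroid at (85.00, 42.50).
triangular portion: A = ½·65·85 = 2762.50, centroid at (191.67, 28.33).
ΣA = 17212.50 cm², ΣAx_c = 1757729.17 cm³, ΣAy_c = 692395.83 cm³.
x_c = 1757729.17/17212.50 = 102.12 cm; y_c = 692395.83/17212.50 = 40.23 cm.

x_c = 102.12 cm, y_c = 40.23 cm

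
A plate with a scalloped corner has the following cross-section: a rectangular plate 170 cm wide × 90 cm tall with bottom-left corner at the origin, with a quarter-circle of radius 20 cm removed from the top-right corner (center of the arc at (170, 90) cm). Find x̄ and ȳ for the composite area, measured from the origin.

Part | A | x̄ᵢ | ȳᵢ | A·x̄ᵢ | A·ȳᵢ
plate | 15300.00 | 85.00 | 45.00 | 1300500.00 | 688500.00
removed quarter-circle | -314.16 | 161.51 | 81.51 | -50740.41 | -25607.67
Σ | 14985.84 |  |  | 1249759.59 | 662892.33
x̄ = 1249759.59 / 14985.84 = 83.40 cm
ȳ = 662892.33 / 14985.84 = 44.23 cm

x̄ = 83.40 cm, ȳ = 44.23 cm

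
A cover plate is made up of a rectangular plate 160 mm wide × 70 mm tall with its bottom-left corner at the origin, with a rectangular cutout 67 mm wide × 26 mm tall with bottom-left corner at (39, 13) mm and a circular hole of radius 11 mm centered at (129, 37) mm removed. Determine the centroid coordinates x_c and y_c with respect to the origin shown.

plate: A = 160 × 70 = 11200.00, centroid at (80.00, 35.00).
hole 1: A = −(67 × 26) = -1742.00, centroid at (72.50, 26.00).
hole 2: A = −π·11² = -380.13, centroid at (129.00, 37.00).
ΣA = 9077.87 mm², ΣAx_c = 720667.88 mm³, ΣAy_c = 332643.09 mm³.
x_c = 720667.88/9077.87 = 79.39 mm; y_c = 332643.09/9077.87 = 36.64 mm.

x_c = 79.39 mm, y_c = 36.64 mm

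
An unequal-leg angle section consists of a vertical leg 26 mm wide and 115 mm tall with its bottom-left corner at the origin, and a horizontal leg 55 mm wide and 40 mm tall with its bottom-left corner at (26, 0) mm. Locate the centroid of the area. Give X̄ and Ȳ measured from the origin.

X̄ = 30.17 mm, Ȳ = 41.60 mm

vertical leg: A = 26 × 115 = 2990.00, centroid at (13.00, 57.50).
horizontal leg: A = 55 × 40 = 2200.00, centroid at (53.50, 20.00).
ΣA = 5190.00 mm², ΣAX̄ = 156570.00 mm³, ΣAȲ = 215925.00 mm³.
X̄ = 156570.00/5190.00 = 30.17 mm; Ȳ = 215925.00/5190.00 = 41.60 mm.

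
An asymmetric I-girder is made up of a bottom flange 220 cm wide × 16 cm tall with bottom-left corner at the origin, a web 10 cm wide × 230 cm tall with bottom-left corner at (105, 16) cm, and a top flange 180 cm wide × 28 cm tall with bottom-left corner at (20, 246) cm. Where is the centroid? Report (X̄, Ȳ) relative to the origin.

X̄ = 110.00 cm, Ȳ = 151.00 cm

bottom flange: A = 220 × 16 = 3520.00, centroid at (110.00, 8.00).
web: A = 10 × 230 = 2300.00, centroid at (110.00, 131.00).
top flange: A = 180 × 28 = 5040.00, centroid at (110.00, 260.00).
ΣA = 10860.00 cm², ΣAX̄ = 1194600.00 cm³, ΣAȲ = 1639860.00 cm³.
X̄ = 1194600.00/10860.00 = 110.00 cm; Ȳ = 1639860.00/10860.00 = 151.00 cm.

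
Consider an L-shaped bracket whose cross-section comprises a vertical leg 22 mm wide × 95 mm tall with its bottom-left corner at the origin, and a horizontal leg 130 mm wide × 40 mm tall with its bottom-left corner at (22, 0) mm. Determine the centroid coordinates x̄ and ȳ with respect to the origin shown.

vertical leg: A = 22 × 95 = 2090.00, centroid at (11.00, 47.50).
horizontal leg: A = 130 × 40 = 5200.00, centroid at (87.00, 20.00).
ΣA = 7290.00 mm², ΣAx̄ = 475390.00 mm³, ΣAȳ = 203275.00 mm³.
x̄ = 475390.00/7290.00 = 65.21 mm; ȳ = 203275.00/7290.00 = 27.88 mm.

x̄ = 65.21 mm, ȳ = 27.88 mm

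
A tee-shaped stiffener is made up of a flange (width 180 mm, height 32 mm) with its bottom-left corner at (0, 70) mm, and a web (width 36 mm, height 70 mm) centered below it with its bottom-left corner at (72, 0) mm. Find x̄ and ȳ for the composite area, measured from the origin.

Part | A | x̄ᵢ | ȳᵢ | A·x̄ᵢ | A·ȳᵢ
web | 2520.00 | 90.00 | 35.00 | 226800.00 | 88200.00
flange | 5760.00 | 90.00 | 86.00 | 518400.00 | 495360.00
Σ | 8280.00 |  |  | 745200.00 | 583560.00
x̄ = 745200.00 / 8280.00 = 90.00 mm
ȳ = 583560.00 / 8280.00 = 70.48 mm

x̄ = 90.00 mm, ȳ = 70.48 mm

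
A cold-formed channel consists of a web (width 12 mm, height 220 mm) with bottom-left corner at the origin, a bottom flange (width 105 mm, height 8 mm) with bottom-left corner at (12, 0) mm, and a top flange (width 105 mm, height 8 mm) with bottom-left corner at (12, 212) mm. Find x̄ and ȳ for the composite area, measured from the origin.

Part | A | x̄ᵢ | ȳᵢ | A·x̄ᵢ | A·ȳᵢ
web | 2640.00 | 6.00 | 110.00 | 15840.00 | 290400.00
bottom flange | 840.00 | 64.50 | 4.00 | 54180.00 | 3360.00
top flange | 840.00 | 64.50 | 216.00 | 54180.00 | 181440.00
Σ | 4320.00 |  |  | 124200.00 | 475200.00
x̄ = 124200.00 / 4320.00 = 28.75 mm
ȳ = 475200.00 / 4320.00 = 110.00 mm

x̄ = 28.75 mm, ȳ = 110.00 mm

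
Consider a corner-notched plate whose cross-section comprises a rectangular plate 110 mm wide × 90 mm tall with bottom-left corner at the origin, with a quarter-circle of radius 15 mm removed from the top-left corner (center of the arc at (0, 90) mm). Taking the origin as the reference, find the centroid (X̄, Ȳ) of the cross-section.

Part | A | x̄ᵢ | ȳᵢ | A·x̄ᵢ | A·ȳᵢ
plate | 9900.00 | 55.00 | 45.00 | 544500.00 | 445500.00
removed quarter-circle | -176.71 | 6.37 | 83.63 | -1125.00 | -14779.31
Σ | 9723.29 |  |  | 543375.00 | 430720.69
X̄ = 543375.00 / 9723.29 = 55.88 mm
Ȳ = 430720.69 / 9723.29 = 44.30 mm

X̄ = 55.88 mm, Ȳ = 44.30 mm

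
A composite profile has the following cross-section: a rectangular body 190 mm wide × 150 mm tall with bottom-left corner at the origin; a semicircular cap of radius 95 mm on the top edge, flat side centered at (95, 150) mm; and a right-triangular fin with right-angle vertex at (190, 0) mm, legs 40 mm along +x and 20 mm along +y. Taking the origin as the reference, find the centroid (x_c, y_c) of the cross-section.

rectangular body: A = 190 × 150 = 28500.00, centroid at (95.00, 75.00).
semicircular top: A = ½π·95² = 14176.44, centroid at (95.00, 190.32).
triangular fin: A = ½·40·20 = 400.00, centroid at (203.33, 6.67).
ΣA = 43076.44 mm², ΣAx_c = 4135594.83 mm³, ΣAy_c = 4838215.53 mm³.
x_c = 4135594.83/43076.44 = 96.01 mm; y_c = 4838215.53/43076.44 = 112.32 mm.

x_c = 96.01 mm, y_c = 112.32 mm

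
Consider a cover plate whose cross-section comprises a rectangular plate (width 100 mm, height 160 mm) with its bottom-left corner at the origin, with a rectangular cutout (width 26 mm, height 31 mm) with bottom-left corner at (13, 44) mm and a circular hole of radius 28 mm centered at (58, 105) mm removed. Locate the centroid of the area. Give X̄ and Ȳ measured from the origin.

X̄ = 49.97 mm, Ȳ = 76.46 mm

Part | A | x̄ᵢ | ȳᵢ | A·x̄ᵢ | A·ȳᵢ
plate | 16000.00 | 50.00 | 80.00 | 800000.00 | 1280000.00
hole 1 | -806.00 | 26.00 | 59.50 | -20956.00 | -47957.00
hole 2 | -2463.01 | 58.00 | 105.00 | -142854.50 | -258615.91
Σ | 12730.99 |  |  | 636189.50 | 973427.09
X̄ = 636189.50 / 12730.99 = 49.97 mm
Ȳ = 973427.09 / 12730.99 = 76.46 mm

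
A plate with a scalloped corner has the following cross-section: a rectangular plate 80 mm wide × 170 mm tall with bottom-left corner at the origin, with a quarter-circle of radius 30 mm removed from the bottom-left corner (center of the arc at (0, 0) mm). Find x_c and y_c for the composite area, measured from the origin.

x_c = 41.49 mm, y_c = 88.96 mm

plate: A = 80 × 170 = 13600.00, centroid at (40.00, 85.00).
removed quarter-circle: A = −¼π·30² = -706.86, centroid at (12.73, 12.73).
ΣA = 12893.14 mm²
ΣAx_c = (13600.00)(40.00) + (-706.86)(12.73) = 535000.00 mm³
ΣAy_c = (13600.00)(85.00) + (-706.86)(12.73) = 1147000.00 mm³
x_c = 535000.00 / 12893.14 = 41.49 mm
y_c = 1147000.00 / 12893.14 = 88.96 mm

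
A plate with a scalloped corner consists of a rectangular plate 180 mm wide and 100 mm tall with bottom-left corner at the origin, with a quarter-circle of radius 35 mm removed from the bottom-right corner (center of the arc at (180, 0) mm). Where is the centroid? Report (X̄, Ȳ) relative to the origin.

X̄ = 85.76 mm, Ȳ = 51.98 mm

Part | A | x̄ᵢ | ȳᵢ | A·x̄ᵢ | A·ȳᵢ
plate | 18000.00 | 90.00 | 50.00 | 1620000.00 | 900000.00
removed quarter-circle | -962.11 | 165.15 | 14.85 | -158888.63 | -14291.67
Σ | 17037.89 |  |  | 1461111.37 | 885708.33
X̄ = 1461111.37 / 17037.89 = 85.76 mm
Ȳ = 885708.33 / 17037.89 = 51.98 mm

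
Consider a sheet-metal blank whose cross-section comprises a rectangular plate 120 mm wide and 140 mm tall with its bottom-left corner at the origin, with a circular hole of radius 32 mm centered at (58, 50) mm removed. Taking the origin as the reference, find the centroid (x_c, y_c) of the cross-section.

x_c = 60.47 mm, y_c = 74.74 mm

plate: A = 120 × 140 = 16800.00, centroid at (60.00, 70.00).
hole: A = −π·32² = -3216.99, centroid at (58.00, 50.00).
ΣA = 13583.01 mm²
ΣAx_c = (16800.00)(60.00) + (-3216.99)(58.00) = 821414.53 mm³
ΣAy_c = (16800.00)(70.00) + (-3216.99)(50.00) = 1015150.46 mm³
x_c = 821414.53 / 13583.01 = 60.47 mm
y_c = 1015150.46 / 13583.01 = 74.74 mm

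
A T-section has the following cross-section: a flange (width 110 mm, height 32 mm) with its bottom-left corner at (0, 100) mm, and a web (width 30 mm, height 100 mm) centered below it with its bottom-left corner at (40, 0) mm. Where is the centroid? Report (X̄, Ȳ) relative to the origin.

X̄ = 55.00 mm, Ȳ = 85.63 mm

web: A = 30 × 100 = 3000.00, centroid at (55.00, 50.00).
flange: A = 110 × 32 = 3520.00, centroid at (55.00, 116.00).
ΣA = 6520.00 mm², ΣAX̄ = 358600.00 mm³, ΣAȲ = 558320.00 mm³.
X̄ = 358600.00/6520.00 = 55.00 mm; Ȳ = 558320.00/6520.00 = 85.63 mm.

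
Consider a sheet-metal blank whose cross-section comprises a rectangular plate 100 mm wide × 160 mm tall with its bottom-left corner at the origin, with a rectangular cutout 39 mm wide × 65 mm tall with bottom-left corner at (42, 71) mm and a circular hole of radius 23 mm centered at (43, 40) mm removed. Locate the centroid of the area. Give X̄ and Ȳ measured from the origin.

plate: A = 100 × 160 = 16000.00, centroid at (50.00, 80.00).
hole 1: A = −(39 × 65) = -2535.00, centroid at (61.50, 103.50).
hole 2: A = −π·23² = -1661.90, centroid at (43.00, 40.00).
ΣA = 11803.10 mm², ΣAX̄ = 572635.69 mm³, ΣAȲ = 951151.40 mm³.
X̄ = 572635.69/11803.10 = 48.52 mm; Ȳ = 951151.40/11803.10 = 80.58 mm.

X̄ = 48.52 mm, Ȳ = 80.58 mm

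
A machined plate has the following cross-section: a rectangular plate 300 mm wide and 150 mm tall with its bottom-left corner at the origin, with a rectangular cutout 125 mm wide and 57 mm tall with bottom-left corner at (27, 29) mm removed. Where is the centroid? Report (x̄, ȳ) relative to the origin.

x̄ = 161.38 mm, ȳ = 78.29 mm

plate: A = 300 × 150 = 45000.00, centroid at (150.00, 75.00).
hole: A = −(125 × 57) = -7125.00, centroid at (89.50, 57.50).
ΣA = 37875.00 mm²
ΣAx̄ = (45000.00)(150.00) + (-7125.00)(89.50) = 6112312.50 mm³
ΣAȳ = (45000.00)(75.00) + (-7125.00)(57.50) = 2965312.50 mm³
x̄ = 6112312.50 / 37875.00 = 161.38 mm
ȳ = 2965312.50 / 37875.00 = 78.29 mm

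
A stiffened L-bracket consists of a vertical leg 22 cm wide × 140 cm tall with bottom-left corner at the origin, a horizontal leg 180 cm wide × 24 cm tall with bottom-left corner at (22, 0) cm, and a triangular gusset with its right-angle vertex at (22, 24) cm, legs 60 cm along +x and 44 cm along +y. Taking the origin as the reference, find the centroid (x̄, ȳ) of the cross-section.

x̄ = 65.73 cm, ȳ = 36.52 cm

Part | A | x̄ᵢ | ȳᵢ | A·x̄ᵢ | A·ȳᵢ
vertical leg | 3080.00 | 11.00 | 70.00 | 33880.00 | 215600.00
horizontal leg | 4320.00 | 112.00 | 12.00 | 483840.00 | 51840.00
gusset | 1320.00 | 42.00 | 38.67 | 55440.00 | 51040.00
Σ | 8720.00 |  |  | 573160.00 | 318480.00
x̄ = 573160.00 / 8720.00 = 65.73 cm
ȳ = 318480.00 / 8720.00 = 36.52 cm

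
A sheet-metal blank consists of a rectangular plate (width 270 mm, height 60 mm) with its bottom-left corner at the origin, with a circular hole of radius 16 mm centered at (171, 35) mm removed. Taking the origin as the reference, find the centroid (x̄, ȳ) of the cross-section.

plate: A = 270 × 60 = 16200.00, centroid at (135.00, 30.00).
hole: A = −π·16² = -804.25, centroid at (171.00, 35.00).
ΣA = 15395.75 mm², ΣAx̄ = 2049473.64 mm³, ΣAȳ = 457851.33 mm³.
x̄ = 2049473.64/15395.75 = 133.12 mm; ȳ = 457851.33/15395.75 = 29.74 mm.

x̄ = 133.12 mm, ȳ = 29.74 mm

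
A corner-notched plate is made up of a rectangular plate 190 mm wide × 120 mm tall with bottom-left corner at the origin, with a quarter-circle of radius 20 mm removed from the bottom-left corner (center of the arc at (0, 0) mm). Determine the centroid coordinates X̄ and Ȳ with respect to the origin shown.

Part | A | x̄ᵢ | ȳᵢ | A·x̄ᵢ | A·ȳᵢ
plate | 22800.00 | 95.00 | 60.00 | 2166000.00 | 1368000.00
removed quarter-circle | -314.16 | 8.49 | 8.49 | -2666.67 | -2666.67
Σ | 22485.84 |  |  | 2163333.33 | 1365333.33
X̄ = 2163333.33 / 22485.84 = 96.21 mm
Ȳ = 1365333.33 / 22485.84 = 60.72 mm

X̄ = 96.21 mm, Ȳ = 60.72 mm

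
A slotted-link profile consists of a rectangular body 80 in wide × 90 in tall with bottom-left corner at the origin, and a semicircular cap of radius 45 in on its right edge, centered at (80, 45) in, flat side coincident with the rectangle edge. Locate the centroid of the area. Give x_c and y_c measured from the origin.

x_c = 58.11 in, y_c = 45.00 in

rectangular body: A = 80 × 90 = 7200.00, centroid at (40.00, 45.00).
semicircular end: A = ½π·45² = 3180.86, centroid at (99.10, 45.00).
ΣA = 10380.86 in²
ΣAx_c = (7200.00)(40.00) + (3180.86)(99.10) = 603219.00 in³
ΣAy_c = (7200.00)(45.00) + (3180.86)(45.00) = 467138.82 in³
x_c = 603219.00 / 10380.86 = 58.11 in
y_c = 467138.82 / 10380.86 = 45.00 in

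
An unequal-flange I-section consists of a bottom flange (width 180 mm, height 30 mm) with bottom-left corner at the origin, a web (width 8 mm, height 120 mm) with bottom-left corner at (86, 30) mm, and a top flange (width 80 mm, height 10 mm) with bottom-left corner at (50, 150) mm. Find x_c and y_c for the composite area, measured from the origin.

x_c = 90.00 mm, y_c = 40.70 mm

bottom flange: A = 180 × 30 = 5400.00, centroid at (90.00, 15.00).
web: A = 8 × 120 = 960.00, centroid at (90.00, 90.00).
top flange: A = 80 × 10 = 800.00, centroid at (90.00, 155.00).
ΣA = 7160.00 mm², ΣAx_c = 644400.00 mm³, ΣAy_c = 291400.00 mm³.
x_c = 644400.00/7160.00 = 90.00 mm; y_c = 291400.00/7160.00 = 40.70 mm.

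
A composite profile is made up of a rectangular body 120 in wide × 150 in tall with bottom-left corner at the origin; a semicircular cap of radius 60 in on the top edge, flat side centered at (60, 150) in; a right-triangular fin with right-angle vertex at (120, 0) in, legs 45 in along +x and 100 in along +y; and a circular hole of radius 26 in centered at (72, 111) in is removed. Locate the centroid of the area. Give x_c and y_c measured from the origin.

x_c = 66.02 in, y_c = 91.73 in

Part | A | x̄ᵢ | ȳᵢ | A·x̄ᵢ | A·ȳᵢ
rectangular body | 18000.00 | 60.00 | 75.00 | 1080000.00 | 1350000.00
semicircular top | 5654.87 | 60.00 | 175.46 | 339292.01 | 992230.02
triangular fin | 2250.00 | 135.00 | 33.33 | 303750.00 | 75000.00
hole | -2123.72 | 72.00 | 111.00 | -152907.60 | -235732.55
Σ | 23781.15 |  |  | 1570134.41 | 2181497.47
x_c = 1570134.41 / 23781.15 = 66.02 in
y_c = 2181497.47 / 23781.15 = 91.73 in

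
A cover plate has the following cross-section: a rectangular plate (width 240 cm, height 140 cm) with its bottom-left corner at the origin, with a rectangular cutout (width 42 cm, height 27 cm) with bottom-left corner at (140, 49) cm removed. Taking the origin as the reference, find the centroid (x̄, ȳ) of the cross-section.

x̄ = 118.57 cm, ȳ = 70.26 cm

Part | A | x̄ᵢ | ȳᵢ | A·x̄ᵢ | A·ȳᵢ
plate | 33600.00 | 120.00 | 70.00 | 4032000.00 | 2352000.00
hole | -1134.00 | 161.00 | 62.50 | -182574.00 | -70875.00
Σ | 32466.00 |  |  | 3849426.00 | 2281125.00
x̄ = 3849426.00 / 32466.00 = 118.57 cm
ȳ = 2281125.00 / 32466.00 = 70.26 cm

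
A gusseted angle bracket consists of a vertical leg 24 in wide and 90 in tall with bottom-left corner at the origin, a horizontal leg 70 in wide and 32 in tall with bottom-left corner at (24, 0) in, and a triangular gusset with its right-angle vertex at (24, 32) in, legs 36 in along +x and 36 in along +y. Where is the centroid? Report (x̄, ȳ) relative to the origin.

vertical leg: A = 24 × 90 = 2160.00, centroid at (12.00, 45.00).
horizontal leg: A = 70 × 32 = 2240.00, centroid at (59.00, 16.00).
gusset: A = ½·36·36 = 648.00, centroid at (36.00, 44.00).
ΣA = 5048.00 in², ΣAx̄ = 181408.00 in³, ΣAȳ = 161552.00 in³.
x̄ = 181408.00/5048.00 = 35.94 in; ȳ = 161552.00/5048.00 = 32.00 in.

x̄ = 35.94 in, ȳ = 32.00 in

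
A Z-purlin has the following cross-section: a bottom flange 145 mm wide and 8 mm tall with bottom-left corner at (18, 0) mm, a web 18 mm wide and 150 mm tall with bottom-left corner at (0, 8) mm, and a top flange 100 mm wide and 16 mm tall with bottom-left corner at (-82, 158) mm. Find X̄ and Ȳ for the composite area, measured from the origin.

bottom flange: A = 145 × 8 = 1160.00, centroid at (90.50, 4.00).
web: A = 18 × 150 = 2700.00, centroid at (9.00, 83.00).
top flange: A = 100 × 16 = 1600.00, centroid at (-32.00, 166.00).
ΣA = 5460.00 mm²
ΣAX̄ = (1160.00)(90.50) + (2700.00)(9.00) + (1600.00)(-32.00) = 78080.00 mm³
ΣAȲ = (1160.00)(4.00) + (2700.00)(83.00) + (1600.00)(166.00) = 494340.00 mm³
X̄ = 78080.00 / 5460.00 = 14.30 mm
Ȳ = 494340.00 / 5460.00 = 90.54 mm

X̄ = 14.30 mm, Ȳ = 90.54 mm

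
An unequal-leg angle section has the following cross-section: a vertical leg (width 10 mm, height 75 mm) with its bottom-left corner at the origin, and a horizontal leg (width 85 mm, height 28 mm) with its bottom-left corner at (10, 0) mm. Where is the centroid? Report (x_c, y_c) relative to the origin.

x_c = 41.12 mm, y_c = 19.63 mm

Part | A | x̄ᵢ | ȳᵢ | A·x̄ᵢ | A·ȳᵢ
vertical leg | 750.00 | 5.00 | 37.50 | 3750.00 | 28125.00
horizontal leg | 2380.00 | 52.50 | 14.00 | 124950.00 | 33320.00
Σ | 3130.00 |  |  | 128700.00 | 61445.00
x_c = 128700.00 / 3130.00 = 41.12 mm
y_c = 61445.00 / 3130.00 = 19.63 mm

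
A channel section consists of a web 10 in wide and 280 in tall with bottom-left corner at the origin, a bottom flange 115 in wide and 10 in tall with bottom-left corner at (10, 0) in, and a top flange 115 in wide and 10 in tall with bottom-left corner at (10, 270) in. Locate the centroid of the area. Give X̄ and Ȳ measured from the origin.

web: A = 10 × 280 = 2800.00, centroid at (5.00, 140.00).
bottom flange: A = 115 × 10 = 1150.00, centroid at (67.50, 5.00).
top flange: A = 115 × 10 = 1150.00, centroid at (67.50, 275.00).
ΣA = 5100.00 in²
ΣAX̄ = (2800.00)(5.00) + (1150.00)(67.50) + (1150.00)(67.50) = 169250.00 in³
ΣAȲ = (2800.00)(140.00) + (1150.00)(5.00) + (1150.00)(275.00) = 714000.00 in³
X̄ = 169250.00 / 5100.00 = 33.19 in
Ȳ = 714000.00 / 5100.00 = 140.00 in

X̄ = 33.19 in, Ȳ = 140.00 in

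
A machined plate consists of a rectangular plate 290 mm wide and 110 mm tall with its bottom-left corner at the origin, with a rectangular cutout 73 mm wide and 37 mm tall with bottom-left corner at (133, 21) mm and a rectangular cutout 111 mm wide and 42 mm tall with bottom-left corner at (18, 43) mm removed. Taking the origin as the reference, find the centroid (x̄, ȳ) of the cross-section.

x̄ = 155.89 mm, ȳ = 55.00 mm

Part | A | x̄ᵢ | ȳᵢ | A·x̄ᵢ | A·ȳᵢ
plate | 31900.00 | 145.00 | 55.00 | 4625500.00 | 1754500.00
hole 1 | -2701.00 | 169.50 | 39.50 | -457819.50 | -106689.50
hole 2 | -4662.00 | 73.50 | 64.00 | -342657.00 | -298368.00
Σ | 24537.00 |  |  | 3825023.50 | 1349442.50
x̄ = 3825023.50 / 24537.00 = 155.89 mm
ȳ = 1349442.50 / 24537.00 = 55.00 mm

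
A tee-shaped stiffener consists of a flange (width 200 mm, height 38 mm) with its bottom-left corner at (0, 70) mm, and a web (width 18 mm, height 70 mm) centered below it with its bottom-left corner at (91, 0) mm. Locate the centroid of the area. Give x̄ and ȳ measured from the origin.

x̄ = 100.00 mm, ȳ = 81.32 mm

web: A = 18 × 70 = 1260.00, centroid at (100.00, 35.00).
flange: A = 200 × 38 = 7600.00, centroid at (100.00, 89.00).
ΣA = 8860.00 mm², ΣAx̄ = 886000.00 mm³, ΣAȳ = 720500.00 mm³.
x̄ = 886000.00/8860.00 = 100.00 mm; ȳ = 720500.00/8860.00 = 81.32 mm.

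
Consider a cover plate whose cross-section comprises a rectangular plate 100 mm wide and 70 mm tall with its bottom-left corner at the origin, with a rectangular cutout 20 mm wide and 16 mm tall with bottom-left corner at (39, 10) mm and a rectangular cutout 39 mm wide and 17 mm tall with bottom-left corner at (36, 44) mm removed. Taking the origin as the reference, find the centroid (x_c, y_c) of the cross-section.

Part | A | x̄ᵢ | ȳᵢ | A·x̄ᵢ | A·ȳᵢ
plate | 7000.00 | 50.00 | 35.00 | 350000.00 | 245000.00
hole 1 | -320.00 | 49.00 | 18.00 | -15680.00 | -5760.00
hole 2 | -663.00 | 55.50 | 52.50 | -36796.50 | -34807.50
Σ | 6017.00 |  |  | 297523.50 | 204432.50
x_c = 297523.50 / 6017.00 = 49.45 mm
y_c = 204432.50 / 6017.00 = 33.98 mm

x_c = 49.45 mm, y_c = 33.98 mm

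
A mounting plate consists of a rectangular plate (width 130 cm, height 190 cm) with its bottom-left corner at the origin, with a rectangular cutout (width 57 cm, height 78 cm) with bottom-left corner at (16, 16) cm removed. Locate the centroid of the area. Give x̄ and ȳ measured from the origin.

x̄ = 69.50 cm, ȳ = 103.78 cm

plate: A = 130 × 190 = 24700.00, centroid at (65.00, 95.00).
hole: A = −(57 × 78) = -4446.00, centroid at (44.50, 55.00).
ΣA = 20254.00 cm², ΣAx̄ = 1407653.00 cm³, ΣAȳ = 2101970.00 cm³.
x̄ = 1407653.00/20254.00 = 69.50 cm; ȳ = 2101970.00/20254.00 = 103.78 cm.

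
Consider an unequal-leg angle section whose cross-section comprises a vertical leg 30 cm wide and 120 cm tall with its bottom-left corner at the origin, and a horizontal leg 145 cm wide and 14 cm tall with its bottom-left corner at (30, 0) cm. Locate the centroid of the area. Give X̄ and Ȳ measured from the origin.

Part | A | x̄ᵢ | ȳᵢ | A·x̄ᵢ | A·ȳᵢ
vertical leg | 3600.00 | 15.00 | 60.00 | 54000.00 | 216000.00
horizontal leg | 2030.00 | 102.50 | 7.00 | 208075.00 | 14210.00
Σ | 5630.00 |  |  | 262075.00 | 230210.00
X̄ = 262075.00 / 5630.00 = 46.55 cm
Ȳ = 230210.00 / 5630.00 = 40.89 cm

X̄ = 46.55 cm, Ȳ = 40.89 cm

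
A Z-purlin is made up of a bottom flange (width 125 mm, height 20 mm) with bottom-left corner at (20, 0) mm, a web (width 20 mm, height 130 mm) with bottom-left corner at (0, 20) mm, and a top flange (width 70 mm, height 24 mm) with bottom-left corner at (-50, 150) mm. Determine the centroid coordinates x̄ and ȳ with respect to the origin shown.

bottom flange: A = 125 × 20 = 2500.00, centroid at (82.50, 10.00).
web: A = 20 × 130 = 2600.00, centroid at (10.00, 85.00).
top flange: A = 70 × 24 = 1680.00, centroid at (-15.00, 162.00).
ΣA = 6780.00 mm²
ΣAx̄ = (2500.00)(82.50) + (2600.00)(10.00) + (1680.00)(-15.00) = 207050.00 mm³
ΣAȳ = (2500.00)(10.00) + (2600.00)(85.00) + (1680.00)(162.00) = 518160.00 mm³
x̄ = 207050.00 / 6780.00 = 30.54 mm
ȳ = 518160.00 / 6780.00 = 76.42 mm

x̄ = 30.54 mm, ȳ = 76.42 mm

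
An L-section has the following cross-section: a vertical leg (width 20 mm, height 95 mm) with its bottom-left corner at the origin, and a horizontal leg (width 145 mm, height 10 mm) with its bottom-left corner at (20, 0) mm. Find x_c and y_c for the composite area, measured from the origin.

vertical leg: A = 20 × 95 = 1900.00, centroid at (10.00, 47.50).
horizontal leg: A = 145 × 10 = 1450.00, centroid at (92.50, 5.00).
ΣA = 3350.00 mm²
ΣAx_c = (1900.00)(10.00) + (1450.00)(92.50) = 153125.00 mm³
ΣAy_c = (1900.00)(47.50) + (1450.00)(5.00) = 97500.00 mm³
x_c = 153125.00 / 3350.00 = 45.71 mm
y_c = 97500.00 / 3350.00 = 29.10 mm

x_c = 45.71 mm, y_c = 29.10 mm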